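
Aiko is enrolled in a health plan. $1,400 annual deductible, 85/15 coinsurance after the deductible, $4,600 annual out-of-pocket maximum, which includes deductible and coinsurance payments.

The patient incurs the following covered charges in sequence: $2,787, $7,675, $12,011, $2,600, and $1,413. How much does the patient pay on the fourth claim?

$39.05

Bill 1, $2,787: deductible takes $1,400, $1,387 remains; 15% of $1,387 = $208.05. Cost to patient: $1,608.05. OOP to date $1,608.05.
Bill 2, $7,675: deductible met; 15% of $7,675 = $1,151.25. Cost to patient: $1,151.25. OOP to date $2,759.30.
Bill 3, $12,011: deductible already satisfied, so patient's share is 15% × $12,011 = $1,801.65. Patient pays $1,801.65; OOP now $4,560.95.
Bill 4, $2,600: deductible met; 15% of $2,600 = $390. OOP would hit $4,950.95 > $4,600, so the cap limits the patient to $4,600 − $4,560.95 = $39.05.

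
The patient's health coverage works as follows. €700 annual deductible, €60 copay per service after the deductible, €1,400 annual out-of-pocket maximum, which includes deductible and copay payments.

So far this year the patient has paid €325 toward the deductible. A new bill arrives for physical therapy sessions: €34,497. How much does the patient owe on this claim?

€435

Deductible still to meet: €700 − €325 = €375.
That leaves €34,497 − €375 = €34,122 for the copay.
Copay on this service: €60.
So the patient owes €375 + €60 = €435 before any cap.
Cumulative spending €325 + €435 = €760 stays under the €1,400 maximum.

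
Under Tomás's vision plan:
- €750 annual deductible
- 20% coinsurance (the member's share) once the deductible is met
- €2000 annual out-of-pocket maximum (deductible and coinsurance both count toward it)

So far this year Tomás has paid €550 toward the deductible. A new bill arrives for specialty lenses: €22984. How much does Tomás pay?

€1450

Remaining deductible: €750 − €550 = €200.
That leaves €22984 − €200 = €22784 for coinsurance.
20% of €22784 = €4556.80 falls to the member.
Member responsibility before any cap: €200 + €4556.80 = €4756.80.
Year-to-date out-of-pocket would reach €550 + €4756.80 = €5306.80, above the €2000 maximum, so the member pays only €2000 − €550 = €1450.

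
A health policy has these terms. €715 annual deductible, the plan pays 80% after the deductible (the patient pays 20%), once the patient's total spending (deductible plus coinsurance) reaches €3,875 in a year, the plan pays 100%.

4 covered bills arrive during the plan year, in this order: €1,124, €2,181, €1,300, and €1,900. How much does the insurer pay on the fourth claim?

€1,520

#1 (€1,124): deductible takes €715, €409 remains; patient's 20% is €81.80. Cost to patient: €796.80. OOP to date €796.80. Insurer: €1,124 − €796.80 = €327.20.
#2 (€2,181): 20% coinsurance on €2,181 = €436.20. Patient pays €436.20; OOP now €1,233. Insurer: €2,181 − €436.20 = €1,744.80.
#3 (€1,300): 20% coinsurance on €1,300 = €260. Cost to patient: €260. OOP to date €1,493. Insurer: €1,300 − €260 = €1,040.
#4 (€1,900): 20% coinsurance on €1,900 = €380. Patient pays €380; OOP now €1,873. Plan pays €1,900 − €380 = €1,520.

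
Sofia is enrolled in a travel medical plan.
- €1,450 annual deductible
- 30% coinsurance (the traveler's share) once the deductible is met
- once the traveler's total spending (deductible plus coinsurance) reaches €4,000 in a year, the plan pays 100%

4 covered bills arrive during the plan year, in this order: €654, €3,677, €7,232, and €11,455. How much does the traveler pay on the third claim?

#1 (€654): fully absorbed by the deductible. Cost to traveler: €654. OOP to date €654.
#2 (€3,677): €796 to deductible, leaving €2,881; coinsurance €2,881 × 30% = €864.30. Traveler owes €1,660.30 (running OOP €2,314.30).
#3 (€7,232): deductible met; 30% of €7,232 = €2,169.60. Adding that to €2,314.30 gives €4,483.90, past the €4,000 cap; traveler pays only €4,000 − €2,314.30 = €1,685.70.

€1,685.70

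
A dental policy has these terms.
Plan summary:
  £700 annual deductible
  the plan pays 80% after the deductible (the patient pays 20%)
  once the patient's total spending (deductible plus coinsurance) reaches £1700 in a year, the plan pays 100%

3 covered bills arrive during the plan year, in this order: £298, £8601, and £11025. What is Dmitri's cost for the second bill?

£1402

#1 (£298): fully absorbed by the deductible. Patient owes £298 (running OOP £298).
#2 (£8601): deductible takes £402, £8199 remains; 20% of £8199 = £1639.80. Together that's £402 + £1639.80 = £2041.80. OOP would hit £2339.80 > £1700, so the cap limits the patient to £1700 − £298 = £1402.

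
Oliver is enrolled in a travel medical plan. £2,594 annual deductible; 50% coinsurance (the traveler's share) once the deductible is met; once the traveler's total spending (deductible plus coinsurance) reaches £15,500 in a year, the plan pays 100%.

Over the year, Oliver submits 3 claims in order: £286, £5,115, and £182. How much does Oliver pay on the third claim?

Bill 1, £286: all of it applies to the deductible. Traveler pays £286; OOP now £286.
Bill 2, £5,115: £2,308 finishes the deductible; £2,807 goes to coinsurance; 50% of £2,807 = £1,403.50. Cost to traveler: £3,711.50. OOP to date £3,997.50.
Bill 3, £182: 50% coinsurance on £182 = £91. Traveler pays £91; OOP now £4,088.50.

£91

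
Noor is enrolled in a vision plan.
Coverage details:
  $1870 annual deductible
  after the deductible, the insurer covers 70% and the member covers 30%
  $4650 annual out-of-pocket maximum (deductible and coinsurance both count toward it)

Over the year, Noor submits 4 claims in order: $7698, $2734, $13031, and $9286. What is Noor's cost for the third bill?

$211.40

Claim 1 ($7698): $1870 finishes the deductible; $5828 goes to coinsurance; coinsurance $5828 × 30% = $1748.40. Member pays $3618.40; OOP now $3618.40.
Claim 2 ($2734): 30% coinsurance on $2734 = $820.20. Member pays $820.20; OOP now $4438.60.
Claim 3 ($13031): 30% coinsurance on $13031 = $3909.30. OOP would hit $8347.90 > $4650, so the cap limits the member to $4650 − $4438.60 = $211.40.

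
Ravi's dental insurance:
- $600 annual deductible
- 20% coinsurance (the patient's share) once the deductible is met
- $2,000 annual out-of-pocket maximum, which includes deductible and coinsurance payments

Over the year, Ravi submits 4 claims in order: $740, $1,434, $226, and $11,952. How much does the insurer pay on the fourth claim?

#1 ($740): $600 to deductible, leaving $140; 20% of $140 = $28. Cost to patient: $628. OOP to date $628. Plan pays $740 − $628 = $112.
#2 ($1,434): deductible met; 20% of $1,434 = $286.80. Cost to patient: $286.80. OOP to date $914.80. Insurer: $1,434 − $286.80 = $1,147.20.
#3 ($226): deductible met; 20% of $226 = $45.20. Cost to patient: $45.20. OOP to date $960. Plan pays $226 − $45.20 = $180.80.
#4 ($11,952): deductible already satisfied, so patient's share is 20% × $11,952 = $2,390.40. That would push OOP to $3,350.40, over the $2,000 cap, so patient pays $2,000 − $960 = $1,040. Plan pays $11,952 − $1,040 = $10,912.

$10,912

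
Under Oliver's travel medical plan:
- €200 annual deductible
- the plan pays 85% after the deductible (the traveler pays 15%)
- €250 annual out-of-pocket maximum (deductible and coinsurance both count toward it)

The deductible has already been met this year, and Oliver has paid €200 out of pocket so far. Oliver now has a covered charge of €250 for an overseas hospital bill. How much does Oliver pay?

The deductible is already satisfied, so the full bill goes to coinsurance.
Traveler's 15% share of €250 is €37.50.
Year-to-date out-of-pocket becomes €200 + €37.50 = €237.50, still under the €250 maximum, so no cap applies.

€37.50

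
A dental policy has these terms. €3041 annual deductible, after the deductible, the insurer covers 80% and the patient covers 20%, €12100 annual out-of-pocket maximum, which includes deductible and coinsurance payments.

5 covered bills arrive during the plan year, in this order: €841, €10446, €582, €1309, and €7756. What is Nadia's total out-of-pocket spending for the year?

Bill 1, €841: fully absorbed by the deductible. Patient owes €841 (running OOP €841).
Bill 2, €10446: €2200 finishes the deductible; €8246 goes to coinsurance; 20% of €8246 = €1649.20. Patient owes €3849.20 (running OOP €4690.20).
Bill 3, €582: deductible already satisfied, so patient's share is 20% × €582 = €116.40. Patient pays €116.40; OOP now €4806.60.
Bill 4, €1309: 20% coinsurance on €1309 = €261.80. Patient pays €261.80; OOP now €5068.40.
Bill 5, €7756: deductible met; 20% of €7756 = €1551.20. Patient pays €1551.20; OOP now €6619.60.
Total paid by the patient: €841 + €3849.20 + €116.40 + €261.80 + €1551.20 = €6619.60.

€6619.60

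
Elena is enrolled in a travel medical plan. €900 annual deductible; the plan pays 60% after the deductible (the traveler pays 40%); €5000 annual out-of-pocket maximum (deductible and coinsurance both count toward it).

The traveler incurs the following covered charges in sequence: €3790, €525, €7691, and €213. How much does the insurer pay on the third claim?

Claim 1 (€3790): €900 to deductible, leaving €2890; coinsurance €2890 × 40% = €1156. Traveler owes €2056 (running OOP €2056). Insurer: €3790 − €2056 = €1734.
Claim 2 (€525): deductible already satisfied, so traveler's share is 40% × €525 = €210. Traveler pays €210; OOP now €2266. Plan pays €525 − €210 = €315.
Claim 3 (€7691): deductible already satisfied, so traveler's share is 40% × €7691 = €3076.40. That would push OOP to €5342.40, over the €5000 cap, so traveler pays €5000 − €2266 = €2734. Plan pays €7691 − €2734 = €4957.

€4957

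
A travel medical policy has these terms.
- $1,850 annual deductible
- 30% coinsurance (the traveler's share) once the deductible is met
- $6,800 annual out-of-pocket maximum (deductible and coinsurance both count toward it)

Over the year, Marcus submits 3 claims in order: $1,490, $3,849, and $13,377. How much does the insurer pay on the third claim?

Claim 1 ($1,490): all of it applies to the deductible. Traveler pays $1,490; OOP now $1,490. Insurer: $1,490 − $1,490 = $0.
Claim 2 ($3,849): $360 finishes the deductible; $3,489 goes to coinsurance; 30% of $3,489 = $1,046.70. Traveler owes $1,406.70 (running OOP $2,896.70). Insurer: $3,849 − $1,406.70 = $2,442.30.
Claim 3 ($13,377): 30% coinsurance on $13,377 = $4,013.10. Adding that to $2,896.70 gives $6,909.80, past the $6,800 cap; traveler pays only $6,800 − $2,896.70 = $3,903.30. Plan pays $13,377 − $3,903.30 = $9,473.70.

$9,473.70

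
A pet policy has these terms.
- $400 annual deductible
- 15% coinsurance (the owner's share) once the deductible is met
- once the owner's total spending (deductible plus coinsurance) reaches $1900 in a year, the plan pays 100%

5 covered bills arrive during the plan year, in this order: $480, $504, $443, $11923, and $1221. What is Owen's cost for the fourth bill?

$1345.95

Claim 1 ($480): $400 finishes the deductible; $80 goes to coinsurance; owner's 15% is $12. Owner owes $412 (running OOP $412).
Claim 2 ($504): deductible already satisfied, so owner's share is 15% × $504 = $75.60. Cost to owner: $75.60. OOP to date $487.60.
Claim 3 ($443): deductible already satisfied, so owner's share is 15% × $443 = $66.45. Cost to owner: $66.45. OOP to date $554.05.
Claim 4 ($11923): 15% coinsurance on $11923 = $1788.45. OOP would hit $2342.50 > $1900, so the cap limits the owner to $1900 − $554.05 = $1345.95.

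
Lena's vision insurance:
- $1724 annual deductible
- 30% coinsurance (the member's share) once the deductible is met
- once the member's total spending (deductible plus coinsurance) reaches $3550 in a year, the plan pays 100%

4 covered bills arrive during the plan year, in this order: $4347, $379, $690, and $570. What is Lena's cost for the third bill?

$207

Claim 1 — $4347: deductible takes $1724, $2623 remains; member's 30% is $786.90. Cost to member: $2510.90. OOP to date $2510.90.
Claim 2 — $379: 30% coinsurance on $379 = $113.70. Cost to member: $113.70. OOP to date $2624.60.
Claim 3 — $690: 30% coinsurance on $690 = $207. Member pays $207; OOP now $2831.60.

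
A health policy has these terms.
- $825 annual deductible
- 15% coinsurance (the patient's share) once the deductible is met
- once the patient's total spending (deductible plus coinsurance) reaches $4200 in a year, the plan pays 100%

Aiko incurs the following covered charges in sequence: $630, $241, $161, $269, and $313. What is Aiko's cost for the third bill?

Claim 1 ($630): fully absorbed by the deductible. Cost to patient: $630. OOP to date $630.
Claim 2 ($241): $195 to deductible, leaving $46; patient's 15% is $6.90. Patient owes $201.90 (running OOP $831.90).
Claim 3 ($161): deductible met; 15% of $161 = $24.15. Cost to patient: $24.15. OOP to date $856.05.

$24.15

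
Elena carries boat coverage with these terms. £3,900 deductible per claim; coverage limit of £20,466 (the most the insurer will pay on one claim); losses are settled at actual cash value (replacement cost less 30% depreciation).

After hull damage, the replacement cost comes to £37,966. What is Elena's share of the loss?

£17,500

Depreciate 30%: the covered value is £37,966 × 0.7 = £26,576.20.
After the deductible, £26,576.20 − £3,900 = £22,676.20 remains.
The £20,466 per-incident cap binds; insurer pays £20,466.
Out of pocket: £37,966 − £20,466 = £17,500.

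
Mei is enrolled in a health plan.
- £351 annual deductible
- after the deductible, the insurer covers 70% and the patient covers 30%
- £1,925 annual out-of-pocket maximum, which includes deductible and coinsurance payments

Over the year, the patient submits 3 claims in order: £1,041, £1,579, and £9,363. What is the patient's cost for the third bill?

#1 (£1,041): £351 finishes the deductible; £690 goes to coinsurance; 30% of £690 = £207. Patient pays £558; OOP now £558.
#2 (£1,579): deductible already satisfied, so patient's share is 30% × £1,579 = £473.70. Patient pays £473.70; OOP now £1,031.70.
#3 (£9,363): deductible already satisfied, so patient's share is 30% × £9,363 = £2,808.90. OOP would hit £3,840.60 > £1,925, so the cap limits the patient to £1,925 − £1,031.70 = £893.30.

£893.30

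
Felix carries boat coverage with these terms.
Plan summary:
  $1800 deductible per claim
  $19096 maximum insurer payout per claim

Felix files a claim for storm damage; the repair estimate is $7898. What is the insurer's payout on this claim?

$6098

After the deductible, $7898 − $1800 = $6098 remains.
$6098 ≤ $19096, so the limit doesn't bind; insurer pays $6098.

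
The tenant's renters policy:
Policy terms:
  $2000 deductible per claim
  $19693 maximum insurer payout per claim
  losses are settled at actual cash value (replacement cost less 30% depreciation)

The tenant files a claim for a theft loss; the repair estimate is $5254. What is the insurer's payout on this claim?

$1677.80

At 30% depreciation, ACV = $5254 − $1576.20 = $3677.80.
Less the $2000 deductible: $3677.80 − $2000 = $1677.80.
$1677.80 ≤ $19693, so the limit doesn't bind; insurer pays $1677.80.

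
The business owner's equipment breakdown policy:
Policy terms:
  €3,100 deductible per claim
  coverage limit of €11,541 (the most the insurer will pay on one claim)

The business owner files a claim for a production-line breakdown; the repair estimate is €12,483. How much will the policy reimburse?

Subtract the deductible: €12,483 − €3,100 = €9,383.
That's under the €11,541 cap, so the insurer reimburses the full €9,383.

€9,383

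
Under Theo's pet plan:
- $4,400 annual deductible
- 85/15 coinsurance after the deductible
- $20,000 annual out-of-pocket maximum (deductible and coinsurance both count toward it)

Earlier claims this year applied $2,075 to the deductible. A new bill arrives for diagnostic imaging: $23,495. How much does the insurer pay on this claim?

$17,994.50

Remaining deductible: $4,400 − $2,075 = $2,325.
After the $2,325 deductible portion, $23,495 − $2,325 = $21,170 is subject to coinsurance.
Owner's 15% share of $21,170 is $3,175.50.
Owner responsibility before any cap: $2,325 + $3,175.50 = $5,500.50.
Cumulative spending $2,075 + $5,500.50 = $7,575.50 stays under the $20,000 maximum.
Insurer pays the balance: $23,495 − $5,500.50 = $17,994.50.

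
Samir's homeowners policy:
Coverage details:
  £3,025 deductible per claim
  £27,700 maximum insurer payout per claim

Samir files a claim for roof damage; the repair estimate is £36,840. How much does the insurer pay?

After the deductible, £36,840 − £3,025 = £33,815 remains.
Since £33,815 > £27,700, the payout is capped at £27,700.

£27,700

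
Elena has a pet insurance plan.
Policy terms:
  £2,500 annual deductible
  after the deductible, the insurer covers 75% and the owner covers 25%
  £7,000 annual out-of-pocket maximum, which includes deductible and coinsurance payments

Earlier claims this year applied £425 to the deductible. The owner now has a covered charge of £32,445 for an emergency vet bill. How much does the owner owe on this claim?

£6,575

Remaining deductible: £2,500 − £425 = £2,075.
The remaining £30,370 (= £32,445 − £2,075) moves to coinsurance.
Coinsurance: £30,370 × 25% = £7,592.50.
That puts the owner's cost at £2,075 + £7,592.50 = £9,667.50 before any cap.
Adding £9,667.50 to the £425 already spent would give £10,092.50, which exceeds the £7,000 cap; the owner pays just £7,000 − £425 = £6,575.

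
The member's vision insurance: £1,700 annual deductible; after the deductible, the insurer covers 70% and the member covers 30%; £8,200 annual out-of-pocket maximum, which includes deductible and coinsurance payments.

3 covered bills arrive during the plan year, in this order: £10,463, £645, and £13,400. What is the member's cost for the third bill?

#1 (£10,463): deductible takes £1,700, £8,763 remains; 30% of £8,763 = £2,628.90. Member owes £4,328.90 (running OOP £4,328.90).
#2 (£645): deductible already satisfied, so member's share is 30% × £645 = £193.50. Member owes £193.50 (running OOP £4,522.40).
#3 (£13,400): deductible met; 30% of £13,400 = £4,020. Adding that to £4,522.40 gives £8,542.40, past the £8,200 cap; member pays only £8,200 − £4,522.40 = £3,677.60.

£3,677.60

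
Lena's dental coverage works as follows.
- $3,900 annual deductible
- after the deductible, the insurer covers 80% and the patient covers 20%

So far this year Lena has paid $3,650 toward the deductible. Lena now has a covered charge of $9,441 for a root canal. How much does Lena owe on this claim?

Deductible still to meet: $3,900 − $3,650 = $250.
After the $250 deductible portion, $9,441 − $250 = $9,191 is subject to coinsurance.
Patient's 20% share of $9,191 is $1,838.20.
That puts the patient's cost at $250 + $1,838.20 = $2,088.20.

$2,088.20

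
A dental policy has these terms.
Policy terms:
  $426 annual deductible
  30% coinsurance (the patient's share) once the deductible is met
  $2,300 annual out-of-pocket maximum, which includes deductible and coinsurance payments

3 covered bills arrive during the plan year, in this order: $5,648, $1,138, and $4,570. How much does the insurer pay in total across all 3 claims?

Bill 1, $5,648: $426 finishes the deductible; $5,222 goes to coinsurance; coinsurance $5,222 × 30% = $1,566.60. Patient owes $1,992.60 (running OOP $1,992.60). Plan pays $5,648 − $1,992.60 = $3,655.40.
Bill 2, $1,138: deductible already satisfied, so patient's share is 30% × $1,138 = $341.40. That would push OOP to $2,334, over the $2,300 cap, so patient pays $2,300 − $1,992.60 = $307.40. Insurer: $1,138 − $307.40 = $830.60.
Bill 3, $4,570: deductible already satisfied, so patient's share is 30% × $4,570 = $1,371. That would push OOP to $3,671, over the $2,300 cap, so patient pays $2,300 − $2,300 = $0. Plan pays $4,570 − $0 = $4,570.
Insurer total: $3,655.40 + $830.60 + $4,570 = $9,056.

$9,056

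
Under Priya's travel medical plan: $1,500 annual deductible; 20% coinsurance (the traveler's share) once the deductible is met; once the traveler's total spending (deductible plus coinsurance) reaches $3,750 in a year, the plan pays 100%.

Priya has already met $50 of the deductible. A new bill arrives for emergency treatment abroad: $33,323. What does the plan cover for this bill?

Remaining deductible: $1,500 − $50 = $1,450.
After the $1,450 deductible portion, $33,323 − $1,450 = $31,873 is subject to coinsurance.
Coinsurance: $31,873 × 20% = $6,374.60.
That puts the traveler's cost at $1,450 + $6,374.60 = $7,824.60 before any cap.
Adding $7,824.60 to the $50 already spent would give $7,874.60, which exceeds the $3,750 cap; the traveler pays just $3,750 − $50 = $3,700.
Insurer pays the balance: $33,323 − $3,700 = $29,623.

$29,623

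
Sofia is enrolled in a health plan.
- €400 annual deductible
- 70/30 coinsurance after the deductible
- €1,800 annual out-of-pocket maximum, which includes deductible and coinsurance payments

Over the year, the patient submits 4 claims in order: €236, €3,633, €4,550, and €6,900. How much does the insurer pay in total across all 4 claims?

#1 (€236): all of it applies to the deductible. Patient owes €236 (running OOP €236). Insurer: €236 − €236 = €0.
#2 (€3,633): €164 to deductible, leaving €3,469; 30% of €3,469 = €1,040.70. Patient pays €1,204.70; OOP now €1,440.70. Plan pays €3,633 − €1,204.70 = €2,428.30.
#3 (€4,550): deductible met; 30% of €4,550 = €1,365. That would push OOP to €2,805.70, over the €1,800 cap, so patient pays €1,800 − €1,440.70 = €359.30. Plan pays €4,550 − €359.30 = €4,190.70.
#4 (€6,900): deductible already satisfied, so patient's share is 30% × €6,900 = €2,070. Adding that to €1,800 gives €3,870, past the €1,800 cap; patient pays only €1,800 − €1,800 = €0. Insurer: €6,900 − €0 = €6,900.
Insurer total: €0 + €2,428.30 + €4,190.70 + €6,900 = €13,519.

€13,519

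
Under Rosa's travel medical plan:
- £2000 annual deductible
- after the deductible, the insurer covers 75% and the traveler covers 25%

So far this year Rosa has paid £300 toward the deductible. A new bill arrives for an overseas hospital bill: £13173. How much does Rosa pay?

Deductible still to meet: £2000 − £300 = £1700.
That leaves £13173 − £1700 = £11473 for coinsurance.
Coinsurance: £11473 × 25% = £2868.25.
So the traveler owes £1700 + £2868.25 = £4568.25.

£4568.25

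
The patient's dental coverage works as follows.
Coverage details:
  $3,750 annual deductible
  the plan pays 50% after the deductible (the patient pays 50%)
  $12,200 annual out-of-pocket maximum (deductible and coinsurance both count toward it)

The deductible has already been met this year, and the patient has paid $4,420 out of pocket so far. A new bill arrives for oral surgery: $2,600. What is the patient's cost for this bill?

The deductible is already satisfied, so the full bill goes to coinsurance.
50% of $2,600 = $1,300 falls to the patient.
Cumulative spending $4,420 + $1,300 = $5,720 stays under the $12,200 maximum.

$1,300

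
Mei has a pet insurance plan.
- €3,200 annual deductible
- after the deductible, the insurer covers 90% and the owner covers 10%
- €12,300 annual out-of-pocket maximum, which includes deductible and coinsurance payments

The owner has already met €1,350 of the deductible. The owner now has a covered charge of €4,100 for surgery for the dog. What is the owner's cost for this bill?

€2,075

€1,350 of the €3,200 deductible is already met, leaving €1,850.
That leaves €4,100 − €1,850 = €2,250 for coinsurance.
Coinsurance: €2,250 × 10% = €225.
So the owner owes €1,850 + €225 = €2,075 before any cap.
Cumulative spending €1,350 + €2,075 = €3,425 stays under the €12,300 maximum.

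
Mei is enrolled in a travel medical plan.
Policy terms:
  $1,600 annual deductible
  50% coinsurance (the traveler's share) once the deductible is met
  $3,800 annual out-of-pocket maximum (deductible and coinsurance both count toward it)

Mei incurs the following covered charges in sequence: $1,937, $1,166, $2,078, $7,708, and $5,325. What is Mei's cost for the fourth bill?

Claim 1 ($1,937): deductible takes $1,600, $337 remains; 50% of $337 = $168.50. Traveler pays $1,768.50; OOP now $1,768.50.
Claim 2 ($1,166): deductible met; 50% of $1,166 = $583. Cost to traveler: $583. OOP to date $2,351.50.
Claim 3 ($2,078): deductible already satisfied, so traveler's share is 50% × $2,078 = $1,039. Traveler pays $1,039; OOP now $3,390.50.
Claim 4 ($7,708): deductible met; 50% of $7,708 = $3,854. Adding that to $3,390.50 gives $7,244.50, past the $3,800 cap; traveler pays only $3,800 − $3,390.50 = $409.50.

$409.50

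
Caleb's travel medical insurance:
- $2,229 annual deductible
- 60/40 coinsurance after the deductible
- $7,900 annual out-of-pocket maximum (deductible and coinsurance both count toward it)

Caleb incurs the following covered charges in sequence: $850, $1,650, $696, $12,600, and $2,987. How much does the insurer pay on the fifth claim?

#1 ($850): all of it applies to the deductible. Traveler pays $850; OOP now $850. Plan pays $850 − $850 = $0.
#2 ($1,650): $1,379 to deductible, leaving $271; traveler's 40% is $108.40. Traveler pays $1,487.40; OOP now $2,337.40. Insurer: $1,650 − $1,487.40 = $162.60.
#3 ($696): 40% coinsurance on $696 = $278.40. Traveler pays $278.40; OOP now $2,615.80. Insurer: $696 − $278.40 = $417.60.
#4 ($12,600): deductible met; 40% of $12,600 = $5,040. Traveler pays $5,040; OOP now $7,655.80. Insurer: $12,600 − $5,040 = $7,560.
#5 ($2,987): deductible met; 40% of $2,987 = $1,194.80. OOP would hit $8,850.60 > $7,900, so the cap limits the traveler to $7,900 − $7,655.80 = $244.20. Insurer: $2,987 − $244.20 = $2,742.80.

$2,742.80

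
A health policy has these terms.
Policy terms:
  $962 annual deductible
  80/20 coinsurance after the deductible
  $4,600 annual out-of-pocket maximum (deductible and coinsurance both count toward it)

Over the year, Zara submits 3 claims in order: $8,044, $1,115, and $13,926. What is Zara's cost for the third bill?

$1,998.60

Claim 1 ($8,044): $962 to deductible, leaving $7,082; 20% of $7,082 = $1,416.40. Cost to patient: $2,378.40. OOP to date $2,378.40.
Claim 2 ($1,115): 20% coinsurance on $1,115 = $223. Patient owes $223 (running OOP $2,601.40).
Claim 3 ($13,926): 20% coinsurance on $13,926 = $2,785.20. Adding that to $2,601.40 gives $5,386.60, past the $4,600 cap; patient pays only $4,600 − $2,601.40 = $1,998.60.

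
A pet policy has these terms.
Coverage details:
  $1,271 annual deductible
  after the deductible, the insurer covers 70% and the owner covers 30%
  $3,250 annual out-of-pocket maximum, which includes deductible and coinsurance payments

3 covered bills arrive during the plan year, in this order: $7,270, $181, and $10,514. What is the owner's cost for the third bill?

Bill 1, $7,270: deductible takes $1,271, $5,999 remains; 30% of $5,999 = $1,799.70. Cost to owner: $3,070.70. OOP to date $3,070.70.
Bill 2, $181: 30% coinsurance on $181 = $54.30. Owner owes $54.30 (running OOP $3,125).
Bill 3, $10,514: deductible met; 30% of $10,514 = $3,154.20. Adding that to $3,125 gives $6,279.20, past the $3,250 cap; owner pays only $3,250 − $3,125 = $125.

$125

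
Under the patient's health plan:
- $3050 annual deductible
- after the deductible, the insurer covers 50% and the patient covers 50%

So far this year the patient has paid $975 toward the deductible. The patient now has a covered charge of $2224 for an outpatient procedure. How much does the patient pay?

$2149.50

Deductible still to meet: $3050 − $975 = $2075.
That leaves $2224 − $2075 = $149 for coinsurance.
50% of $149 = $74.50 falls to the patient.
So the patient owes $2075 + $74.50 = $2149.50.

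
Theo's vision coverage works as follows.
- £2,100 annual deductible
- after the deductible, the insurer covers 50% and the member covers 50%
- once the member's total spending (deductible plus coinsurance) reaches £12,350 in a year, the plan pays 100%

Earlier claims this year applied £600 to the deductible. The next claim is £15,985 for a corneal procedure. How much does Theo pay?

£8,742.50

£600 of the £2,100 deductible is already met, leaving £1,500.
That leaves £15,985 − £1,500 = £14,485 for coinsurance.
50% of £14,485 = £7,242.50 falls to the member.
Member responsibility before any cap: £1,500 + £7,242.50 = £8,742.50.
Year-to-date out-of-pocket becomes £600 + £8,742.50 = £9,342.50, still under the £12,350 maximum, so no cap applies.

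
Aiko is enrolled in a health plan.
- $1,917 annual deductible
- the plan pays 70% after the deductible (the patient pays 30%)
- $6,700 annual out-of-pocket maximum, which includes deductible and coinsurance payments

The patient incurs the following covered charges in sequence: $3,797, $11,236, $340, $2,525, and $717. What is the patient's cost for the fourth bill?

$746.20

Claim 1 ($3,797): $1,917 finishes the deductible; $1,880 goes to coinsurance; 30% of $1,880 = $564. Cost to patient: $2,481. OOP to date $2,481.
Claim 2 ($11,236): deductible already satisfied, so patient's share is 30% × $11,236 = $3,370.80. Cost to patient: $3,370.80. OOP to date $5,851.80.
Claim 3 ($340): deductible met; 30% of $340 = $102. Patient owes $102 (running OOP $5,953.80).
Claim 4 ($2,525): deductible met; 30% of $2,525 = $757.50. Adding that to $5,953.80 gives $6,711.30, past the $6,700 cap; patient pays only $6,700 − $5,953.80 = $746.20.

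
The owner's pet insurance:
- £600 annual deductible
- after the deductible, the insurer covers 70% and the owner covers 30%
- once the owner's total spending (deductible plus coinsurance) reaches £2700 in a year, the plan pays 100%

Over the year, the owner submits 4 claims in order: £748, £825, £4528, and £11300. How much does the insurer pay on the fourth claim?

#1 (£748): £600 to deductible, leaving £148; coinsurance £148 × 30% = £44.40. Owner pays £644.40; OOP now £644.40. Insurer: £748 − £644.40 = £103.60.
#2 (£825): deductible met; 30% of £825 = £247.50. Cost to owner: £247.50. OOP to date £891.90. Insurer: £825 − £247.50 = £577.50.
#3 (£4528): deductible already satisfied, so owner's share is 30% × £4528 = £1358.40. Cost to owner: £1358.40. OOP to date £2250.30. Insurer: £4528 − £1358.40 = £3169.60.
#4 (£11300): 30% coinsurance on £11300 = £3390. OOP would hit £5640.30 > £2700, so the cap limits the owner to £2700 − £2250.30 = £449.70. Insurer: £11300 − £449.70 = £10850.30.

£10850.30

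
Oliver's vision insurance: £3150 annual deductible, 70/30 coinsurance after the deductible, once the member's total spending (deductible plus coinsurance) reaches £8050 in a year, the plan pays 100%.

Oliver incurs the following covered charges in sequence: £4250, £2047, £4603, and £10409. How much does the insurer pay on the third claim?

Bill 1, £4250: deductible takes £3150, £1100 remains; member's 30% is £330. Cost to member: £3480. OOP to date £3480. Plan pays £4250 − £3480 = £770.
Bill 2, £2047: deductible met; 30% of £2047 = £614.10. Member owes £614.10 (running OOP £4094.10). Plan pays £2047 − £614.10 = £1432.90.
Bill 3, £4603: deductible met; 30% of £4603 = £1380.90. Cost to member: £1380.90. OOP to date £5475. Plan pays £4603 − £1380.90 = £3222.10.

£3222.10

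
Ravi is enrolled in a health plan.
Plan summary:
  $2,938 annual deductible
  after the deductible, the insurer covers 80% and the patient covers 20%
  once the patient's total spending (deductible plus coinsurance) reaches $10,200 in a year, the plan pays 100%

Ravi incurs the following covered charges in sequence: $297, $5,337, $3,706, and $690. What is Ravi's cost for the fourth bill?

$138

Claim 1 — $297: all of it applies to the deductible. Patient owes $297 (running OOP $297).
Claim 2 — $5,337: deductible takes $2,641, $2,696 remains; 20% of $2,696 = $539.20. Patient pays $3,180.20; OOP now $3,477.20.
Claim 3 — $3,706: 20% coinsurance on $3,706 = $741.20. Patient owes $741.20 (running OOP $4,218.40).
Claim 4 — $690: 20% coinsurance on $690 = $138. Cost to patient: $138. OOP to date $4,356.40.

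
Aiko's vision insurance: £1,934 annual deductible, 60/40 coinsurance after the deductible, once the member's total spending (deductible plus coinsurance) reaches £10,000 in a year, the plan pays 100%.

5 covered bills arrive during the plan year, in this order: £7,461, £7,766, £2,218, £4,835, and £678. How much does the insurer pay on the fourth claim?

#1 (£7,461): £1,934 finishes the deductible; £5,527 goes to coinsurance; member's 40% is £2,210.80. Member owes £4,144.80 (running OOP £4,144.80). Insurer: £7,461 − £4,144.80 = £3,316.20.
#2 (£7,766): deductible met; 40% of £7,766 = £3,106.40. Cost to member: £3,106.40. OOP to date £7,251.20. Plan pays £7,766 − £3,106.40 = £4,659.60.
#3 (£2,218): deductible met; 40% of £2,218 = £887.20. Cost to member: £887.20. OOP to date £8,138.40. Plan pays £2,218 − £887.20 = £1,330.80.
#4 (£4,835): deductible met; 40% of £4,835 = £1,934. OOP would hit £10,072.40 > £10,000, so the cap limits the member to £10,000 − £8,138.40 = £1,861.60. Plan pays £4,835 − £1,861.60 = £2,973.40.

£2,973.40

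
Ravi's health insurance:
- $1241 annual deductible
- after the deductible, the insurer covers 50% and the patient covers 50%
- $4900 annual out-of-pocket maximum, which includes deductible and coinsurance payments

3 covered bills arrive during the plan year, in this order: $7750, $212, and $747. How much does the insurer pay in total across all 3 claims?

Claim 1 ($7750): $1241 finishes the deductible; $6509 goes to coinsurance; 50% of $6509 = $3254.50. Patient owes $4495.50 (running OOP $4495.50). Insurer: $7750 − $4495.50 = $3254.50.
Claim 2 ($212): 50% coinsurance on $212 = $106. Patient pays $106; OOP now $4601.50. Insurer: $212 − $106 = $106.
Claim 3 ($747): 50% coinsurance on $747 = $373.50. OOP would hit $4975 > $4900, so the cap limits the patient to $4900 − $4601.50 = $298.50. Plan pays $747 − $298.50 = $448.50.
Insurer total: $3254.50 + $106 + $448.50 = $3809.

$3809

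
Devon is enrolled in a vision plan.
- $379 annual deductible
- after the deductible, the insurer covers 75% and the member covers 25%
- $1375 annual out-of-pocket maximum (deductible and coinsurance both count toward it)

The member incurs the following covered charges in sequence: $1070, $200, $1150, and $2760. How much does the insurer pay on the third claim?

Bill 1, $1070: $379 to deductible, leaving $691; member's 25% is $172.75. Cost to member: $551.75. OOP to date $551.75. Insurer: $1070 − $551.75 = $518.25.
Bill 2, $200: 25% coinsurance on $200 = $50. Member pays $50; OOP now $601.75. Plan pays $200 − $50 = $150.
Bill 3, $1150: deductible already satisfied, so member's share is 25% × $1150 = $287.50. Member owes $287.50 (running OOP $889.25). Plan pays $1150 − $287.50 = $862.50.

$862.50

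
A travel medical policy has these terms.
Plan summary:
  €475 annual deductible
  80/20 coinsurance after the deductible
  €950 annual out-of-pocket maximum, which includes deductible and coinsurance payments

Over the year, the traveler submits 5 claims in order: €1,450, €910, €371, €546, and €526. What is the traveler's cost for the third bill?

€74.20

Claim 1 — €1,450: €475 finishes the deductible; €975 goes to coinsurance; traveler's 20% is €195. Traveler pays €670; OOP now €670.
Claim 2 — €910: 20% coinsurance on €910 = €182. Cost to traveler: €182. OOP to date €852.
Claim 3 — €371: 20% coinsurance on €371 = €74.20. Cost to traveler: €74.20. OOP to date €926.20.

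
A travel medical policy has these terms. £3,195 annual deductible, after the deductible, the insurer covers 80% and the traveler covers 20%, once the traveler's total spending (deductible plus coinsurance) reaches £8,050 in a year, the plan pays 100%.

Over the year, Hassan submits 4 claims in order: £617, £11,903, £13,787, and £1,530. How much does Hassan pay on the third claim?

£2,757.40

Claim 1 (£617): all of it applies to the deductible. Cost to traveler: £617. OOP to date £617.
Claim 2 (£11,903): £2,578 finishes the deductible; £9,325 goes to coinsurance; coinsurance £9,325 × 20% = £1,865. Cost to traveler: £4,443. OOP to date £5,060.
Claim 3 (£13,787): deductible met; 20% of £13,787 = £2,757.40. Cost to traveler: £2,757.40. OOP to date £7,817.40.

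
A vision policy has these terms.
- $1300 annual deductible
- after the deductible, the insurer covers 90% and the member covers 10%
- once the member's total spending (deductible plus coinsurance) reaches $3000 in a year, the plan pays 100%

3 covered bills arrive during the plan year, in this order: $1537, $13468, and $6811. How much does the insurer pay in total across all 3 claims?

Claim 1 — $1537: deductible takes $1300, $237 remains; member's 10% is $23.70. Cost to member: $1323.70. OOP to date $1323.70. Insurer: $1537 − $1323.70 = $213.30.
Claim 2 — $13468: deductible already satisfied, so member's share is 10% × $13468 = $1346.80. Member owes $1346.80 (running OOP $2670.50). Plan pays $13468 − $1346.80 = $12121.20.
Claim 3 — $6811: deductible met; 10% of $6811 = $681.10. That would push OOP to $3351.60, over the $3000 cap, so member pays $3000 − $2670.50 = $329.50. Insurer: $6811 − $329.50 = $6481.50.
Insurer total: $213.30 + $12121.20 + $6481.50 = $18816.

$18816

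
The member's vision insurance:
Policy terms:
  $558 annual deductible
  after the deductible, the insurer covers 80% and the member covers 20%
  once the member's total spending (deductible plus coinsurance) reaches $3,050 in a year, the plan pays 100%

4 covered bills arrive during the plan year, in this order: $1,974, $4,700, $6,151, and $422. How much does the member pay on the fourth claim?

Bill 1, $1,974: $558 to deductible, leaving $1,416; coinsurance $1,416 × 20% = $283.20. Cost to member: $841.20. OOP to date $841.20.
Bill 2, $4,700: 20% coinsurance on $4,700 = $940. Member owes $940 (running OOP $1,781.20).
Bill 3, $6,151: deductible met; 20% of $6,151 = $1,230.20. Member owes $1,230.20 (running OOP $3,011.40).
Bill 4, $422: deductible met; 20% of $422 = $84.40. Adding that to $3,011.40 gives $3,095.80, past the $3,050 cap; member pays only $3,050 − $3,011.40 = $38.60.

$38.60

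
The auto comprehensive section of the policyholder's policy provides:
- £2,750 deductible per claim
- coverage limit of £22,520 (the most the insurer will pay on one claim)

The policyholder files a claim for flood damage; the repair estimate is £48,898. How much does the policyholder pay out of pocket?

Subtract the deductible: £48,898 − £2,750 = £46,148.
Since £46,148 > £22,520, the payout is capped at £22,520.
The policyholder bears the rest of the original loss: £48,898 − £22,520 = £26,378.

£26,378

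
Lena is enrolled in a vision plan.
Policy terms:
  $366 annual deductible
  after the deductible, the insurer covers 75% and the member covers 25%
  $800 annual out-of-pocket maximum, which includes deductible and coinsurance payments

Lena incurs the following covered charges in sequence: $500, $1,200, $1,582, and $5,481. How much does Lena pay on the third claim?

$100.50

Bill 1, $500: $366 finishes the deductible; $134 goes to coinsurance; member's 25% is $33.50. Cost to member: $399.50. OOP to date $399.50.
Bill 2, $1,200: deductible met; 25% of $1,200 = $300. Member owes $300 (running OOP $699.50).
Bill 3, $1,582: deductible already satisfied, so member's share is 25% × $1,582 = $395.50. OOP would hit $1,095 > $800, so the cap limits the member to $800 − $699.50 = $100.50.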